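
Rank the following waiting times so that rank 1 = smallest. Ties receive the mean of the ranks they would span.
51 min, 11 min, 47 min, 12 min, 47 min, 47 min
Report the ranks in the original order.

Sorted (ascending): 11, 12, 47, 47, 47, 51
The 3 values of 47 occupy positions 3–5 → average rank 4.

6, 1, 4, 2, 4, 4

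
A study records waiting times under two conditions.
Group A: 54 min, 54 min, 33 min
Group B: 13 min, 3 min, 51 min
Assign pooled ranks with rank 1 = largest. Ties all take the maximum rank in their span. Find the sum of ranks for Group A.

8

Sorted (descending): 54, 54, 51, 33, 13, 3
The 2 values of 54 occupy positions 1–2 → each gets rank 2.
Group A values → pooled ranks: 54→2, 54→2, 33→4
Rank sum = 2 + 2 + 4 = 8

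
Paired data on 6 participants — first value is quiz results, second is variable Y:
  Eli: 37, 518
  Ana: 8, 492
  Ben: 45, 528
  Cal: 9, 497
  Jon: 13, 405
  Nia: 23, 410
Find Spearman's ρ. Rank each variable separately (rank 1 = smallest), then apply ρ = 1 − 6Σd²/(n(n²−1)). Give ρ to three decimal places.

Ranks of variable 1: 5, 1, 6, 2, 3, 4
Ranks of variable 2: 5, 3, 6, 4, 1, 2
d = r₁ − r₂: 0, -2, 0, -2, 2, 2
d²: 0, 4, 0, 4, 4, 4; Σd² = 16
ρ = 1 − 6·16/(6·35) = 1 − 96/210 = 0.543

0.543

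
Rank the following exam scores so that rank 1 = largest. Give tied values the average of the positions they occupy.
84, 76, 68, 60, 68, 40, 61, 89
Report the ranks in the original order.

Sorted (descending): 89, 84, 76, 68, 68, 61, 60, 40
The 2 values of 68 occupy positions 4–5 → average rank (4+5)/2 = 4.5.

2, 3, 4.5, 7, 4.5, 8, 6, 1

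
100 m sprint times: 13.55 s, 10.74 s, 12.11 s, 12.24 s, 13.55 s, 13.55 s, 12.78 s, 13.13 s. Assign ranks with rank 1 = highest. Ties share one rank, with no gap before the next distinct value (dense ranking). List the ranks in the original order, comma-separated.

1, 6, 5, 4, 1, 1, 3, 2

Sorted (descending): 13.55, 13.55, 13.55, 13.13, 12.78, 12.24, 12.11, 10.74
The 3 values of 13.55 share dense rank 1.
Remaining distinct values take the next consecutive integers.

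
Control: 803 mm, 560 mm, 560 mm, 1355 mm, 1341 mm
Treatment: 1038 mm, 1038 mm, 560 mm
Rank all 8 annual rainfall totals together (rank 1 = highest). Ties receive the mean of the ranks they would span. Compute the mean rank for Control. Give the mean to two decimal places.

Sorted (descending): 1355, 1341, 1038, 1038, 803, 560, 560, 560
The 2 values of 1038 occupy positions 3–4 → average rank (3+4)/2 = 3.5.
The 3 values of 560 occupy positions 6–8 → average rank 7.
Control values → pooled ranks: 803→5, 560→7, 560→7, 1355→1, 1341→2
Mean rank = (5 + 7 + 7 + 1 + 2) / 5 = 4.40

4.40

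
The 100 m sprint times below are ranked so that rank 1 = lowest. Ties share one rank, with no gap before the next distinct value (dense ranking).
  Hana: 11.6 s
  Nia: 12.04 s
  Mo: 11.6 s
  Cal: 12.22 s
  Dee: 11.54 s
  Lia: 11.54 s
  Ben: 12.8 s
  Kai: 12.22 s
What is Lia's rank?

1

Sorted (ascending): 11.54, 11.54, 11.6, 11.6, 12.04, 12.22, 12.22, 12.8
The 2 values of 11.54 share dense rank 1.
The 2 values of 11.6 share dense rank 2.
The 2 values of 12.22 share dense rank 4.
Remaining distinct values take the next consecutive integers.
Lia has value 11.54 s → rank 1.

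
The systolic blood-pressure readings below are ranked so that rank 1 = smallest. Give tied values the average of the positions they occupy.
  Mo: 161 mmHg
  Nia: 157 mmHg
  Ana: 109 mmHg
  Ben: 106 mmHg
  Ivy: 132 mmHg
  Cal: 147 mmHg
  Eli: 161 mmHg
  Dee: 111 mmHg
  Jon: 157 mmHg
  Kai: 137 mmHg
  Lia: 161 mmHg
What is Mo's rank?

10

Sorted (ascending): 106, 109, 111, 132, 137, 147, 157, 157, 161, 161, 161
The 2 values of 157 occupy positions 7–8 → average rank (7+8)/2 = 7.5.
The 3 values of 161 occupy positions 9–11 → average rank 10.
Mo has value 161 mmHg → rank 10.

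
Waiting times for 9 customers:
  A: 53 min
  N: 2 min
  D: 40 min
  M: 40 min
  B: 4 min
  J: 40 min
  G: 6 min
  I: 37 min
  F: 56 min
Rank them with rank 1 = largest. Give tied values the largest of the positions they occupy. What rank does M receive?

5

Sorted (descending): 56, 53, 40, 40, 40, 37, 6, 4, 2
The 3 values of 40 occupy positions 3–5 → each gets rank 5.
M has value 40 min → rank 5.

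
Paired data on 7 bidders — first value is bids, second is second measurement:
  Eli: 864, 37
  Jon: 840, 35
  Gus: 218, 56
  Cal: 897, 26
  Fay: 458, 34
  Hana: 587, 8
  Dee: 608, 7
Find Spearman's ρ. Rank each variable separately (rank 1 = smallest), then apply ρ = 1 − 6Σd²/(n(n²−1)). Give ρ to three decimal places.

-0.179

Ranks of variable 1: 6, 5, 1, 7, 2, 3, 4
Ranks of variable 2: 6, 5, 7, 3, 4, 2, 1
d = r₁ − r₂: 0, 0, -6, 4, -2, 1, 3
d²: 0, 0, 36, 16, 4, 1, 9; Σd² = 66
ρ = 1 − 6·66/(7·48) = 1 − 396/336 = -0.179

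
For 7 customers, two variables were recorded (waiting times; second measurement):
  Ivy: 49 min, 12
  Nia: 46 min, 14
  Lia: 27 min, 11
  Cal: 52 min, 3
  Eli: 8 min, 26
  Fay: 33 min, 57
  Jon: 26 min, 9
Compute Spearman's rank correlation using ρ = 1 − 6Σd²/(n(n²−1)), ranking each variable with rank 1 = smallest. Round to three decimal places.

Ranks of variable 1: 6, 5, 3, 7, 1, 4, 2
Ranks of variable 2: 4, 5, 3, 1, 6, 7, 2
d = r₁ − r₂: 2, 0, 0, 6, -5, -3, 0
d²: 4, 0, 0, 36, 25, 9, 0; Σd² = 74
ρ = 1 − 6·74/(7·48) = 1 − 444/336 = -0.321

-0.321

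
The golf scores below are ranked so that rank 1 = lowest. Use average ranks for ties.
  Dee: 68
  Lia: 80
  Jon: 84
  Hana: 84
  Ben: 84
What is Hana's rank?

Sorted (ascending): 68, 80, 84, 84, 84
The 3 values of 84 occupy positions 3–5 → average rank 4.
Hana has value 84 → rank 4.

4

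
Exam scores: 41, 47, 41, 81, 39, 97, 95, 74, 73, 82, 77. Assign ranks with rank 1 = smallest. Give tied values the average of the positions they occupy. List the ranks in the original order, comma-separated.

Sorted (ascending): 39, 41, 41, 47, 73, 74, 77, 81, 82, 95, 97
The 2 values of 41 occupy positions 2–3 → average rank (2+3)/2 = 2.5.

2.5, 4, 2.5, 8, 1, 11, 10, 6, 5, 9, 7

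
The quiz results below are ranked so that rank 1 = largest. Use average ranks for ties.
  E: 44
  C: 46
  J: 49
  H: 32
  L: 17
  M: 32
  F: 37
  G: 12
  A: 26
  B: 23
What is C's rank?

Sorted (descending): 49, 46, 44, 37, 32, 32, 26, 23, 17, 12
The 2 values of 32 occupy positions 5–6 → average rank (5+6)/2 = 5.5.
C has value 46 → rank 2.

2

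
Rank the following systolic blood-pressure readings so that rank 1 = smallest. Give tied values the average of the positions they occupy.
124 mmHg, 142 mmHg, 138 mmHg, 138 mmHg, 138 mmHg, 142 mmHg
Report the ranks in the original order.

1, 5.5, 3, 3, 3, 5.5

Sorted (ascending): 124, 138, 138, 138, 142, 142
The 3 values of 138 occupy positions 2–4 → average rank 3.
The 2 values of 142 occupy positions 5–6 → average rank (5+6)/2 = 5.5.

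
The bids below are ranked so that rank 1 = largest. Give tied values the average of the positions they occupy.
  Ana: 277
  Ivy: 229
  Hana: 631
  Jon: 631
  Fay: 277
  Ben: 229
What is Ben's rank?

5.5

Sorted (descending): 631, 631, 277, 277, 229, 229
The 2 values of 631 occupy positions 1–2 → average rank (1+2)/2 = 1.5.
The 2 values of 277 occupy positions 3–4 → average rank (3+4)/2 = 3.5.
The 2 values of 229 occupy positions 5–6 → average rank (5+6)/2 = 5.5.
Ben has value 229 → rank 5.5.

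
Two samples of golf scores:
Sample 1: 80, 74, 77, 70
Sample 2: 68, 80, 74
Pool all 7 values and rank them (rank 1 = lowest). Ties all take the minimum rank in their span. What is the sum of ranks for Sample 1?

16

Sorted (ascending): 68, 70, 74, 74, 77, 80, 80
The 2 values of 74 occupy positions 3–4 → each gets rank 3.
The 2 values of 80 occupy positions 6–7 → each gets rank 6.
Sample 1 values → pooled ranks: 80→6, 74→3, 77→5, 70→2
Rank sum = 6 + 3 + 5 + 2 = 16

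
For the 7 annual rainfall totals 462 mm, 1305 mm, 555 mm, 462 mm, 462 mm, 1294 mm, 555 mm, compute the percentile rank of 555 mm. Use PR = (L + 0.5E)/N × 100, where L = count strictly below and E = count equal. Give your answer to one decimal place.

57.1

N = 7.
Strictly below 555: 3. Equal to 555: 2.
PR = (3 + 0.5·2)/7 × 100 = 57.1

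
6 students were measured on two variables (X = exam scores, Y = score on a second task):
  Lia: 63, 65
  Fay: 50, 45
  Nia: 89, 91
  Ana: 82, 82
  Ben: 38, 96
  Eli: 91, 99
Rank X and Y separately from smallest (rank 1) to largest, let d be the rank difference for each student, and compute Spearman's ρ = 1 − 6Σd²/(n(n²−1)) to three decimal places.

0.429

Ranks of variable 1: 3, 2, 5, 4, 1, 6
Ranks of variable 2: 2, 1, 4, 3, 5, 6
d = r₁ − r₂: 1, 1, 1, 1, -4, 0
d²: 1, 1, 1, 1, 16, 0; Σd² = 20
ρ = 1 − 6·20/(6·35) = 1 − 120/210 = 0.429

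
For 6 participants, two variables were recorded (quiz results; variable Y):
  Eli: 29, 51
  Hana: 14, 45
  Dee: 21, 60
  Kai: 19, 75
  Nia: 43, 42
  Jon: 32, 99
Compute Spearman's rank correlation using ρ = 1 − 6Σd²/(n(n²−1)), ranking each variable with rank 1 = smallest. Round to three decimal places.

Ranks of variable 1: 4, 1, 3, 2, 6, 5
Ranks of variable 2: 3, 2, 4, 5, 1, 6
d = r₁ − r₂: 1, -1, -1, -3, 5, -1
d²: 1, 1, 1, 9, 25, 1; Σd² = 38
ρ = 1 − 6·38/(6·35) = 1 − 228/210 = -0.086

-0.086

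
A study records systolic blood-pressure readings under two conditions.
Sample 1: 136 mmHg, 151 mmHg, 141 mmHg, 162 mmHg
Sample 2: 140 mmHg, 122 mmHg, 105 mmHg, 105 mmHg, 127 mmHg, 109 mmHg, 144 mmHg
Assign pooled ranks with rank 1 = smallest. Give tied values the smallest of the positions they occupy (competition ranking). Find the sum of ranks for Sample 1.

35

Sorted (ascending): 105, 105, 109, 122, 127, 136, 140, 141, 144, 151, 162
The 2 values of 105 occupy positions 1–2 → each gets rank 1.
Sample 1 values → pooled ranks: 136→6, 151→10, 141→8, 162→11
Rank sum = 6 + 10 + 8 + 11 = 35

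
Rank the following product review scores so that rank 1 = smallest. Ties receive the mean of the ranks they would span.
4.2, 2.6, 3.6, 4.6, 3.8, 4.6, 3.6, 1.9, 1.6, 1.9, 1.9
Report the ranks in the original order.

Sorted (ascending): 1.6, 1.9, 1.9, 1.9, 2.6, 3.6, 3.6, 3.8, 4.2, 4.6, 4.6
The 3 values of 1.9 occupy positions 2–4 → average rank 3.
The 2 values of 3.6 occupy positions 6–7 → average rank (6+7)/2 = 6.5.
The 2 values of 4.6 occupy positions 10–11 → average rank (10+11)/2 = 10.5.

9, 5, 6.5, 10.5, 8, 10.5, 6.5, 3, 1, 3, 3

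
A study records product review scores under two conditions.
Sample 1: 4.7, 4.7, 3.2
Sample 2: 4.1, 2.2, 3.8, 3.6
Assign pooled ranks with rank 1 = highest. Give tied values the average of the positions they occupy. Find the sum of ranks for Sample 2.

Sorted (descending): 4.7, 4.7, 4.1, 3.8, 3.6, 3.2, 2.2
The 2 values of 4.7 occupy positions 1–2 → average rank (1+2)/2 = 1.5.
Sample 2 values → pooled ranks: 4.1→3, 2.2→7, 3.8→4, 3.6→5
Rank sum = 3 + 7 + 4 + 5 = 19

19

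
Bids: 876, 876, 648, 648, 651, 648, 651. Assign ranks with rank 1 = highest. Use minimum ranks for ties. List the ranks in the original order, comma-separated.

Sorted (descending): 876, 876, 651, 651, 648, 648, 648
The 2 values of 876 occupy positions 1–2 → each gets rank 1.
The 2 values of 651 occupy positions 3–4 → each gets rank 3.
The 3 values of 648 occupy positions 5–7 → each gets rank 5.

1, 1, 5, 5, 3, 5, 3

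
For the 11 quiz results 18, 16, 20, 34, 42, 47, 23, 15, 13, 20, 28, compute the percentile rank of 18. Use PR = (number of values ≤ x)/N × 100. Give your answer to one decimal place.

N = 11.
Strictly below 18: 3. Equal to 18: 1.
PR = 4/11 × 100 = 36.4

36.4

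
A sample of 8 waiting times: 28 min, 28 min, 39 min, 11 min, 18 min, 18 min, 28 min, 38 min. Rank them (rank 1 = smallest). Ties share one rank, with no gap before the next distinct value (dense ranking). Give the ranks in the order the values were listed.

Sorted (ascending): 11, 18, 18, 28, 28, 28, 38, 39
The 2 values of 18 share dense rank 2.
The 3 values of 28 share dense rank 3.
Remaining distinct values take the next consecutive integers.

3, 3, 5, 1, 2, 2, 3, 4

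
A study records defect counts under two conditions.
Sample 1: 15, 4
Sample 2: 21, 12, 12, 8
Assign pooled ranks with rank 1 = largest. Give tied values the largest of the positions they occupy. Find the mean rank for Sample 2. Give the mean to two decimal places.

Sorted (descending): 21, 15, 12, 12, 8, 4
The 2 values of 12 occupy positions 3–4 → each gets rank 4.
Sample 2 values → pooled ranks: 21→1, 12→4, 12→4, 8→5
Mean rank = (1 + 4 + 4 + 5) / 4 = 3.50

3.50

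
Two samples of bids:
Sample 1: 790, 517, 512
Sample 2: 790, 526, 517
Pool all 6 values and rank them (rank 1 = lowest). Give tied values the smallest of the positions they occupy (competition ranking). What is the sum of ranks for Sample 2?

11

Sorted (ascending): 512, 517, 517, 526, 790, 790
The 2 values of 517 occupy positions 2–3 → each gets rank 2.
The 2 values of 790 occupy positions 5–6 → each gets rank 5.
Sample 2 values → pooled ranks: 790→5, 526→4, 517→2
Rank sum = 5 + 4 + 2 = 11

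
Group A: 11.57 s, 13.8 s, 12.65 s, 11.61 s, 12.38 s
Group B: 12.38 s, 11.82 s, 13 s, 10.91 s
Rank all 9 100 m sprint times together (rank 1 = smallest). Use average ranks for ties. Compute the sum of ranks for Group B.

18.5

Sorted (ascending): 10.91, 11.57, 11.61, 11.82, 12.38, 12.38, 12.65, 13, 13.8
The 2 values of 12.38 occupy positions 5–6 → average rank (5+6)/2 = 5.5.
Group B values → pooled ranks: 12.38→5.5, 11.82→4, 13→8, 10.91→1
Rank sum = 5.5 + 4 + 8 + 1 = 18.5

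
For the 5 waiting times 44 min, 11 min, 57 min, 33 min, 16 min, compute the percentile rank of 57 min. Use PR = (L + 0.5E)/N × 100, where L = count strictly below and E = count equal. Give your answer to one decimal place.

90.0

N = 5.
Strictly below 57: 4. Equal to 57: 1.
PR = (4 + 0.5·1)/5 × 100 = 90.0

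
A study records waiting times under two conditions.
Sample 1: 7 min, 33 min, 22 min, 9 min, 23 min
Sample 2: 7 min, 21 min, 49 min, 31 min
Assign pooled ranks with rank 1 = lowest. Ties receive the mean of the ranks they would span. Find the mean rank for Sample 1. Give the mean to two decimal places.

Sorted (ascending): 7, 7, 9, 21, 22, 23, 31, 33, 49
The 2 values of 7 occupy positions 1–2 → average rank (1+2)/2 = 1.5.
Sample 1 values → pooled ranks: 7→1.5, 33→8, 22→5, 9→3, 23→6
Mean rank = (1.5 + 8 + 5 + 3 + 6) / 5 = 4.70

4.70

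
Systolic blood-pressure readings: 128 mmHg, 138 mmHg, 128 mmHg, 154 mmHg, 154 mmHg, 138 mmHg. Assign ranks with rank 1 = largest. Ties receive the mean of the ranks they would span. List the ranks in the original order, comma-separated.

Sorted (descending): 154, 154, 138, 138, 128, 128
The 2 values of 154 occupy positions 1–2 → average rank (1+2)/2 = 1.5.
The 2 values of 138 occupy positions 3–4 → average rank (3+4)/2 = 3.5.
The 2 values of 128 occupy positions 5–6 → average rank (5+6)/2 = 5.5.

5.5, 3.5, 5.5, 1.5, 1.5, 3.5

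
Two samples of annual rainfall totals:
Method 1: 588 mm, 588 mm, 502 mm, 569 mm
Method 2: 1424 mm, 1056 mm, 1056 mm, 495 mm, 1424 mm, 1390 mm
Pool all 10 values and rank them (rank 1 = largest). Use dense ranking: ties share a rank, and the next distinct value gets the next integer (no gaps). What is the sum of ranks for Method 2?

17

Sorted (descending): 1424, 1424, 1390, 1056, 1056, 588, 588, 569, 502, 495
The 2 values of 1424 share dense rank 1.
The 2 values of 1056 share dense rank 3.
The 2 values of 588 share dense rank 4.
Remaining distinct values take the next consecutive integers.
Method 2 values → pooled ranks: 1424→1, 1056→3, 1056→3, 495→7, 1424→1, 1390→2
Rank sum = 1 + 3 + 3 + 7 + 1 + 2 = 17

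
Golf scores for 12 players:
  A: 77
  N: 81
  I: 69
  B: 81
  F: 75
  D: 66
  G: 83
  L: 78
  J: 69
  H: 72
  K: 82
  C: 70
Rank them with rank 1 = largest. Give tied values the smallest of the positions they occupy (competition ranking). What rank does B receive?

3

Sorted (descending): 83, 82, 81, 81, 78, 77, 75, 72, 70, 69, 69, 66
The 2 values of 81 occupy positions 3–4 → each gets rank 3.
The 2 values of 69 occupy positions 10–11 → each gets rank 10.
B has value 81 → rank 3.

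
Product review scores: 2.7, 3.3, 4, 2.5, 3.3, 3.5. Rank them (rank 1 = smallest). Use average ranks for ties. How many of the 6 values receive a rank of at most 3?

Sorted (ascending): 2.5, 2.7, 3.3, 3.3, 3.5, 4
The 2 values of 3.3 occupy positions 3–4 → average rank (3+4)/2 = 3.5.
Ranks ≤ 3: {1, 2} → 2 values.

2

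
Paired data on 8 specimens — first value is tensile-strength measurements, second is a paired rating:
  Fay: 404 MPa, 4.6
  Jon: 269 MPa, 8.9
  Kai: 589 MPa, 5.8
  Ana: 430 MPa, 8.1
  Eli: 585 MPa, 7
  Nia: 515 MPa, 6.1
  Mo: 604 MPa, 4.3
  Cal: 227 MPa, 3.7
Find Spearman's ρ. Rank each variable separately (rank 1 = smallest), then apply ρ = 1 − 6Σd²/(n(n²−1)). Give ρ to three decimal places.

-0.071

Ranks of variable 1: 3, 2, 7, 4, 6, 5, 8, 1
Ranks of variable 2: 3, 8, 4, 7, 6, 5, 2, 1
d = r₁ − r₂: 0, -6, 3, -3, 0, 0, 6, 0
d²: 0, 36, 9, 9, 0, 0, 36, 0; Σd² = 90
ρ = 1 − 6·90/(8·63) = 1 − 540/504 = -0.071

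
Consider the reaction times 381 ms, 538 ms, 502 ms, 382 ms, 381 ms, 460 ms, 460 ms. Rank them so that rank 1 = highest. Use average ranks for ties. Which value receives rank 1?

538

Sorted (descending): 538, 502, 460, 460, 382, 381, 381
The 2 values of 460 occupy positions 3–4 → average rank (3+4)/2 = 3.5.
The 2 values of 381 occupy positions 6–7 → average rank (6+7)/2 = 6.5.
Rank 1 → value 538.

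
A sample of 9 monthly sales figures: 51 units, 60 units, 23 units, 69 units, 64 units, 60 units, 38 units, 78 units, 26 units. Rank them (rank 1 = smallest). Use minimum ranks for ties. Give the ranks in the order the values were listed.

4, 5, 1, 8, 7, 5, 3, 9, 2

Sorted (ascending): 23, 26, 38, 51, 60, 60, 64, 69, 78
The 2 values of 60 occupy positions 5–6 → each gets rank 5.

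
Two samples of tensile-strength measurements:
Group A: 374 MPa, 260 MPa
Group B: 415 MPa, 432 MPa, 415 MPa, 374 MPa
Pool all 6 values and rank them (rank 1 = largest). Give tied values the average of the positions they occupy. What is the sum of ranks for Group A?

10.5

Sorted (descending): 432, 415, 415, 374, 374, 260
The 2 values of 415 occupy positions 2–3 → average rank (2+3)/2 = 2.5.
The 2 values of 374 occupy positions 4–5 → average rank (4+5)/2 = 4.5.
Group A values → pooled ranks: 374→4.5, 260→6
Rank sum = 4.5 + 6 = 10.5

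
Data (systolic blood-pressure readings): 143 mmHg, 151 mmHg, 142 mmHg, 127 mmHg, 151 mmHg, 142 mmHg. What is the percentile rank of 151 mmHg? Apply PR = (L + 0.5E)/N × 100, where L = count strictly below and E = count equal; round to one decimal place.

N = 6.
Strictly below 151: 4. Equal to 151: 2.
PR = (4 + 0.5·2)/6 × 100 = 83.3

83.3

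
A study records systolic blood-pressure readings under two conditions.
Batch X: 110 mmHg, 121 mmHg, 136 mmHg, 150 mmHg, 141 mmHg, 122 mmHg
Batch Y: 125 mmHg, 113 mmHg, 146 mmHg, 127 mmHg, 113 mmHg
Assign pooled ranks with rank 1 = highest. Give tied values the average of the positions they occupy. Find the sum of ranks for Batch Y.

32

Sorted (descending): 150, 146, 141, 136, 127, 125, 122, 121, 113, 113, 110
The 2 values of 113 occupy positions 9–10 → average rank (9+10)/2 = 9.5.
Batch Y values → pooled ranks: 125→6, 113→9.5, 146→2, 127→5, 113→9.5
Rank sum = 6 + 9.5 + 2 + 5 + 9.5 = 32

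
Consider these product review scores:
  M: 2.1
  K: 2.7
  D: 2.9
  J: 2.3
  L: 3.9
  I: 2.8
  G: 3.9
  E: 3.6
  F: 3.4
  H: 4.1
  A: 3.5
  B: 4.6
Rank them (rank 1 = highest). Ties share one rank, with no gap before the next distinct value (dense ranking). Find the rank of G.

3

Sorted (descending): 4.6, 4.1, 3.9, 3.9, 3.6, 3.5, 3.4, 2.9, 2.8, 2.7, 2.3, 2.1
The 2 values of 3.9 share dense rank 3.
Remaining distinct values take the next consecutive integers.
G has value 3.9 → rank 3.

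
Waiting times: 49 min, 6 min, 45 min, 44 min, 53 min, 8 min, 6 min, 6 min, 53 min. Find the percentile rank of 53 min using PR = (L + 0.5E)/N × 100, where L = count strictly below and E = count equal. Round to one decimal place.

N = 9.
Strictly below 53: 7. Equal to 53: 2.
PR = (7 + 0.5·2)/9 × 100 = 88.9

88.9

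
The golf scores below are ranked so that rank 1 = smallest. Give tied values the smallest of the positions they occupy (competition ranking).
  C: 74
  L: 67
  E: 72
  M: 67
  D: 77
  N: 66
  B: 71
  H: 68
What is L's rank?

Sorted (ascending): 66, 67, 67, 68, 71, 72, 74, 77
The 2 values of 67 occupy positions 2–3 → each gets rank 2.
L has value 67 → rank 2.

2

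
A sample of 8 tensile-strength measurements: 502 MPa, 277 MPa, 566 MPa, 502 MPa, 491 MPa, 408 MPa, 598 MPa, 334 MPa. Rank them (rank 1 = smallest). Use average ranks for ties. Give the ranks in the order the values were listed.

Sorted (ascending): 277, 334, 408, 491, 502, 502, 566, 598
The 2 values of 502 occupy positions 5–6 → average rank (5+6)/2 = 5.5.

5.5, 1, 7, 5.5, 4, 3, 8, 2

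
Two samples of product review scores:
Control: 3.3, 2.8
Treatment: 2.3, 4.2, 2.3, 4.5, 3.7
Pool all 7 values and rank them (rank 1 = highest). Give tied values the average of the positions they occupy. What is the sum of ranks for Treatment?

19

Sorted (descending): 4.5, 4.2, 3.7, 3.3, 2.8, 2.3, 2.3
The 2 values of 2.3 occupy positions 6–7 → average rank (6+7)/2 = 6.5.
Treatment values → pooled ranks: 2.3→6.5, 4.2→2, 2.3→6.5, 4.5→1, 3.7→3
Rank sum = 6.5 + 2 + 6.5 + 1 + 3 = 19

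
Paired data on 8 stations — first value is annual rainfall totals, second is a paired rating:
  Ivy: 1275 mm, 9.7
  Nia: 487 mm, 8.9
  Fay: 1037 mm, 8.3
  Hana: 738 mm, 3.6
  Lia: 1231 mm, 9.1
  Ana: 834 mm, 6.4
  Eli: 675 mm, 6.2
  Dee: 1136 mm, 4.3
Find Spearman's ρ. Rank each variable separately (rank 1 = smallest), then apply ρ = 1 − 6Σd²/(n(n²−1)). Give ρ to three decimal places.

Ranks of variable 1: 8, 1, 5, 3, 7, 4, 2, 6
Ranks of variable 2: 8, 6, 5, 1, 7, 4, 3, 2
d = r₁ − r₂: 0, -5, 0, 2, 0, 0, -1, 4
d²: 0, 25, 0, 4, 0, 0, 1, 16; Σd² = 46
ρ = 1 − 6·46/(8·63) = 1 − 276/504 = 0.452

0.452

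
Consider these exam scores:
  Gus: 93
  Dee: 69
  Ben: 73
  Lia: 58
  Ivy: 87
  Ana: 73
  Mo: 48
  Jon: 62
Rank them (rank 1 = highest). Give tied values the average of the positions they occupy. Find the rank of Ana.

3.5

Sorted (descending): 93, 87, 73, 73, 69, 62, 58, 48
The 2 values of 73 occupy positions 3–4 → average rank (3+4)/2 = 3.5.
Ana has value 73 → rank 3.5.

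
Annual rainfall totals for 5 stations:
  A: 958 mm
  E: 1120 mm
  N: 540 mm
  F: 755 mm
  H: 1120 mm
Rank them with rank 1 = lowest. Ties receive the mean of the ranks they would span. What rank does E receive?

4.5

Sorted (ascending): 540, 755, 958, 1120, 1120
The 2 values of 1120 occupy positions 4–5 → average rank (4+5)/2 = 4.5.
E has value 1120 mm → rank 4.5.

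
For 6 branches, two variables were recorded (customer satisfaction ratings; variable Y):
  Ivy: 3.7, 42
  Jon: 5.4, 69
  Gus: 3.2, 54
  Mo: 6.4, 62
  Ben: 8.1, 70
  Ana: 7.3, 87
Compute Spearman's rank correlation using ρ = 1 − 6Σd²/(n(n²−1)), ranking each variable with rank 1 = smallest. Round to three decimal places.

0.829

Ranks of variable 1: 2, 3, 1, 4, 6, 5
Ranks of variable 2: 1, 4, 2, 3, 5, 6
d = r₁ − r₂: 1, -1, -1, 1, 1, -1
d²: 1, 1, 1, 1, 1, 1; Σd² = 6
ρ = 1 − 6·6/(6·35) = 1 − 36/210 = 0.829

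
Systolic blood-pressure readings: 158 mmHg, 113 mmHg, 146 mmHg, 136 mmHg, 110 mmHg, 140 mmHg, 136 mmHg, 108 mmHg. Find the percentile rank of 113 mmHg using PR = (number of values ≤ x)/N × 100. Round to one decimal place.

N = 8.
Strictly below 113: 2. Equal to 113: 1.
PR = 3/8 × 100 = 37.5

37.5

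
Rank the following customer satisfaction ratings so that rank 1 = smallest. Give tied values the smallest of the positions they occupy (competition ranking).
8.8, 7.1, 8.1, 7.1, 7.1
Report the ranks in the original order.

5, 1, 4, 1, 1

Sorted (ascending): 7.1, 7.1, 7.1, 8.1, 8.8
The 3 values of 7.1 occupy positions 1–3 → each gets rank 1.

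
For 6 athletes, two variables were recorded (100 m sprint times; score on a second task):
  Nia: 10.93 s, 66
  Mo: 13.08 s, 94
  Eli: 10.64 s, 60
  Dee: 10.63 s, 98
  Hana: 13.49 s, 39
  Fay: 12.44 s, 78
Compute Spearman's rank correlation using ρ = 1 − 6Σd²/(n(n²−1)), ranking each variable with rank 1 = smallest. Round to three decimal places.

-0.429

Ranks of variable 1: 3, 5, 2, 1, 6, 4
Ranks of variable 2: 3, 5, 2, 6, 1, 4
d = r₁ − r₂: 0, 0, 0, -5, 5, 0
d²: 0, 0, 0, 25, 25, 0; Σd² = 50
ρ = 1 − 6·50/(6·35) = 1 − 300/210 = -0.429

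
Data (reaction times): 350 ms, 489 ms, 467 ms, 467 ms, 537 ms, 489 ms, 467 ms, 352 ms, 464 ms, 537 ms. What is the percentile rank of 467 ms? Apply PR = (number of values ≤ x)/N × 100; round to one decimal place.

60.0

N = 10.
Strictly below 467: 3. Equal to 467: 3.
PR = 6/10 × 100 = 60.0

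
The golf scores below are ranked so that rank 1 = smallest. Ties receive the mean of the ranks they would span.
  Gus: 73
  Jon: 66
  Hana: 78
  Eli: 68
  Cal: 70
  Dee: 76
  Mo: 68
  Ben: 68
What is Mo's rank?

Sorted (ascending): 66, 68, 68, 68, 70, 73, 76, 78
The 3 values of 68 occupy positions 2–4 → average rank 3.
Mo has value 68 → rank 3.

3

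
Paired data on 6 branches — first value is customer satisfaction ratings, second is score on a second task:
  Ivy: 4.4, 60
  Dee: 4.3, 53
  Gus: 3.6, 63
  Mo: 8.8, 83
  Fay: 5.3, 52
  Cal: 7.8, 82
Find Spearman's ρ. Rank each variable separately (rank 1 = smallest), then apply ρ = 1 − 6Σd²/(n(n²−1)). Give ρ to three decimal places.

0.486

Ranks of variable 1: 3, 2, 1, 6, 4, 5
Ranks of variable 2: 3, 2, 4, 6, 1, 5
d = r₁ − r₂: 0, 0, -3, 0, 3, 0
d²: 0, 0, 9, 0, 9, 0; Σd² = 18
ρ = 1 − 6·18/(6·35) = 1 − 108/210 = 0.486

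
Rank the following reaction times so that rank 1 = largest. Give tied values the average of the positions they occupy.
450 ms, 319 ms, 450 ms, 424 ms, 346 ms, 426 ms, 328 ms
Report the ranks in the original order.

1.5, 7, 1.5, 4, 5, 3, 6

Sorted (descending): 450, 450, 426, 424, 346, 328, 319
The 2 values of 450 occupy positions 1–2 → average rank (1+2)/2 = 1.5.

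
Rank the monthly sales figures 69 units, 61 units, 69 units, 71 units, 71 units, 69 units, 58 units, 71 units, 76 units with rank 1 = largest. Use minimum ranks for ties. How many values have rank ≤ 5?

7

Sorted (descending): 76, 71, 71, 71, 69, 69, 69, 61, 58
The 3 values of 71 occupy positions 2–4 → each gets rank 2.
The 3 values of 69 occupy positions 5–7 → each gets rank 5.
Ranks ≤ 5: {1, 2, 2, 2, 5, 5, 5} → 7 values.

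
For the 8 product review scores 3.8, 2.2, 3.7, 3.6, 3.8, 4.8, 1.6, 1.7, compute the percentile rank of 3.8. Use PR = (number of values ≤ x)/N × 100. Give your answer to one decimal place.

N = 8.
Strictly below 3.8: 5. Equal to 3.8: 2.
PR = 7/8 × 100 = 87.5

87.5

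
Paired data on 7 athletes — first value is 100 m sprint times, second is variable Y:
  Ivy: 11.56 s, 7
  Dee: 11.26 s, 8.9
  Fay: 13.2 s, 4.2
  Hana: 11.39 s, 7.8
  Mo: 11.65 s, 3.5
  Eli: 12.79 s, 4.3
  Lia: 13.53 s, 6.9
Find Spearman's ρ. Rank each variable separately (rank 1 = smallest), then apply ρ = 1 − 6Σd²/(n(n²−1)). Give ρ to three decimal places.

Ranks of variable 1: 3, 1, 6, 2, 4, 5, 7
Ranks of variable 2: 5, 7, 2, 6, 1, 3, 4
d = r₁ − r₂: -2, -6, 4, -4, 3, 2, 3
d²: 4, 36, 16, 16, 9, 4, 9; Σd² = 94
ρ = 1 − 6·94/(7·48) = 1 − 564/336 = -0.679

-0.679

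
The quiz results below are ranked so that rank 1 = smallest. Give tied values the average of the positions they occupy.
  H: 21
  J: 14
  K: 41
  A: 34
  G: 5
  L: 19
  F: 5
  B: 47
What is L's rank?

Sorted (ascending): 5, 5, 14, 19, 21, 34, 41, 47
The 2 values of 5 occupy positions 1–2 → average rank (1+2)/2 = 1.5.
L has value 19 → rank 4.

4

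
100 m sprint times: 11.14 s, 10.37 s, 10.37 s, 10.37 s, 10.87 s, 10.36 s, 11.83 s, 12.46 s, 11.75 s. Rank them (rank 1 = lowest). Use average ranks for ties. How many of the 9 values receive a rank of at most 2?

1

Sorted (ascending): 10.36, 10.37, 10.37, 10.37, 10.87, 11.14, 11.75, 11.83, 12.46
The 3 values of 10.37 occupy positions 2–4 → average rank 3.
Ranks ≤ 2: {1} → 1 value.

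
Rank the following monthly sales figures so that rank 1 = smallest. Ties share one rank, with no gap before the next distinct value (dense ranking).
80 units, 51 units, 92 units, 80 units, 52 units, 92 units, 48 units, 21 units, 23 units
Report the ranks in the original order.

Sorted (ascending): 21, 23, 48, 51, 52, 80, 80, 92, 92
The 2 values of 80 share dense rank 6.
The 2 values of 92 share dense rank 7.
Remaining distinct values take the next consecutive integers.

6, 4, 7, 6, 5, 7, 3, 1, 2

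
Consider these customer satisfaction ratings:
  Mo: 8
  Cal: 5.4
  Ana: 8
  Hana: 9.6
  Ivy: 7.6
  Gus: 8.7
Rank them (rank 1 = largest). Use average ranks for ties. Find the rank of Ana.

Sorted (descending): 9.6, 8.7, 8, 8, 7.6, 5.4
The 2 values of 8 occupy positions 3–4 → average rank (3+4)/2 = 3.5.
Ana has value 8 → rank 3.5.

3.5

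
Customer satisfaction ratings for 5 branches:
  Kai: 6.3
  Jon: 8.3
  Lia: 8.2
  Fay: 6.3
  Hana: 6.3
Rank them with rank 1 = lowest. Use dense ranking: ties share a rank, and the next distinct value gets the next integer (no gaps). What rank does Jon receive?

Sorted (ascending): 6.3, 6.3, 6.3, 8.2, 8.3
The 3 values of 6.3 share dense rank 1.
Remaining distinct values take the next consecutive integers.
Jon has value 8.3 → rank 3.

3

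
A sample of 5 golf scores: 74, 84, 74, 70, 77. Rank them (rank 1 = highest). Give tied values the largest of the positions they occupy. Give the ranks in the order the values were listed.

Sorted (descending): 84, 77, 74, 74, 70
The 2 values of 74 occupy positions 3–4 → each gets rank 4.

4, 1, 4, 5, 2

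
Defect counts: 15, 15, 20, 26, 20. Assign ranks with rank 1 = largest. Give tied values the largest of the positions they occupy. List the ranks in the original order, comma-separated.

5, 5, 3, 1, 3

Sorted (descending): 26, 20, 20, 15, 15
The 2 values of 20 occupy positions 2–3 → each gets rank 3.
The 2 values of 15 occupy positions 4–5 → each gets rank 5.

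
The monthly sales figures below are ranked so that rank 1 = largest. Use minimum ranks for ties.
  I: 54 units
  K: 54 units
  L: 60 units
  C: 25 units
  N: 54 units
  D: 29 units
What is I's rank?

2

Sorted (descending): 60, 54, 54, 54, 29, 25
The 3 values of 54 occupy positions 2–4 → each gets rank 2.
I has value 54 units → rank 2.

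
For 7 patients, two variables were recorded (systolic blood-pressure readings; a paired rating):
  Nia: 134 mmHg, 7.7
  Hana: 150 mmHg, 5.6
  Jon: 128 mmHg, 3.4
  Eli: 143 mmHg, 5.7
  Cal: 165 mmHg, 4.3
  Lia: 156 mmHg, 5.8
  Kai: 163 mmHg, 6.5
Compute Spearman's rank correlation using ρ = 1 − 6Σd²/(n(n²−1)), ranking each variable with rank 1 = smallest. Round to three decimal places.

0.071

Ranks of variable 1: 2, 4, 1, 3, 7, 5, 6
Ranks of variable 2: 7, 3, 1, 4, 2, 5, 6
d = r₁ − r₂: -5, 1, 0, -1, 5, 0, 0
d²: 25, 1, 0, 1, 25, 0, 0; Σd² = 52
ρ = 1 − 6·52/(7·48) = 1 − 312/336 = 0.071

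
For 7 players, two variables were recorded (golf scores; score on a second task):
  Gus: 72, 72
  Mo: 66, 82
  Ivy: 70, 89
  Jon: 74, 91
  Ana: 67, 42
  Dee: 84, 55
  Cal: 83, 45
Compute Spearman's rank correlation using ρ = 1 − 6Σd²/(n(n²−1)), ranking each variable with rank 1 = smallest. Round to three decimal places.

Ranks of variable 1: 4, 1, 3, 5, 2, 7, 6
Ranks of variable 2: 4, 5, 6, 7, 1, 3, 2
d = r₁ − r₂: 0, -4, -3, -2, 1, 4, 4
d²: 0, 16, 9, 4, 1, 16, 16; Σd² = 62
ρ = 1 − 6·62/(7·48) = 1 − 372/336 = -0.107

-0.107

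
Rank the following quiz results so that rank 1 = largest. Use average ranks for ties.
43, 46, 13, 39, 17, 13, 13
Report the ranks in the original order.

2, 1, 6, 3, 4, 6, 6

Sorted (descending): 46, 43, 39, 17, 13, 13, 13
The 3 values of 13 occupy positions 5–7 → average rank 6.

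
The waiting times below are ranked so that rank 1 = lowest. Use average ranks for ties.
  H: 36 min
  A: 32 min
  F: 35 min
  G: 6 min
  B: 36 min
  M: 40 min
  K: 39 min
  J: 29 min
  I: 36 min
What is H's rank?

Sorted (ascending): 6, 29, 32, 35, 36, 36, 36, 39, 40
The 3 values of 36 occupy positions 5–7 → average rank 6.
H has value 36 min → rank 6.

6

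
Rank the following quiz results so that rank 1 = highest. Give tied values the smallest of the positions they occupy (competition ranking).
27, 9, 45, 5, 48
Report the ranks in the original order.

Sorted (descending): 48, 45, 27, 9, 5
No ties — each value takes its position as its rank.

3, 4, 2, 5, 1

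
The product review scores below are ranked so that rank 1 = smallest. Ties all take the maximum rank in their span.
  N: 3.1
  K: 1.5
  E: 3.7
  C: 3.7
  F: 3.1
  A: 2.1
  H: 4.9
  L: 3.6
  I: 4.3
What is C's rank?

7

Sorted (ascending): 1.5, 2.1, 3.1, 3.1, 3.6, 3.7, 3.7, 4.3, 4.9
The 2 values of 3.1 occupy positions 3–4 → each gets rank 4.
The 2 values of 3.7 occupy positions 6–7 → each gets rank 7.
C has value 3.7 → rank 7.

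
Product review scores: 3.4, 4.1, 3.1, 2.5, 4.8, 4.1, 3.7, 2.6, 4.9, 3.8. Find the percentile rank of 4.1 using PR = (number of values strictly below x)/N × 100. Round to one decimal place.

60.0

N = 10.
Strictly below 4.1: 6. Equal to 4.1: 2.
PR = 6/10 × 100 = 60.0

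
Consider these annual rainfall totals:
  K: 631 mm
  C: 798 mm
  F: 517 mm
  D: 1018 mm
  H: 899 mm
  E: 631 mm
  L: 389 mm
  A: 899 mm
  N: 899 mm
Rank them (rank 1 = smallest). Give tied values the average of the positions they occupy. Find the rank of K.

3.5

Sorted (ascending): 389, 517, 631, 631, 798, 899, 899, 899, 1018
The 2 values of 631 occupy positions 3–4 → average rank (3+4)/2 = 3.5.
The 3 values of 899 occupy positions 6–8 → average rank 7.
K has value 631 mm → rank 3.5.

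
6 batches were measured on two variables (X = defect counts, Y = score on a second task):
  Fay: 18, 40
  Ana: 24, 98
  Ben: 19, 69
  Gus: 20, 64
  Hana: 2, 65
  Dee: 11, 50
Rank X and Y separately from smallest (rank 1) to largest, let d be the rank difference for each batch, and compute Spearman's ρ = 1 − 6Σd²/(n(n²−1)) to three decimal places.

0.486

Ranks of variable 1: 3, 6, 4, 5, 1, 2
Ranks of variable 2: 1, 6, 5, 3, 4, 2
d = r₁ − r₂: 2, 0, -1, 2, -3, 0
d²: 4, 0, 1, 4, 9, 0; Σd² = 18
ρ = 1 − 6·18/(6·35) = 1 − 108/210 = 0.486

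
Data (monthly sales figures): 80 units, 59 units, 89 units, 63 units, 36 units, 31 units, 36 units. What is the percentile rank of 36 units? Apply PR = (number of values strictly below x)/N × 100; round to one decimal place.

N = 7.
Strictly below 36: 1. Equal to 36: 2.
PR = 1/7 × 100 = 14.3

14.3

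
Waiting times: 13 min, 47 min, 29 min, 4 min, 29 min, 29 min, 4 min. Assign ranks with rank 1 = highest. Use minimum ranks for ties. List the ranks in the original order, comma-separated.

5, 1, 2, 6, 2, 2, 6

Sorted (descending): 47, 29, 29, 29, 13, 4, 4
The 3 values of 29 occupy positions 2–4 → each gets rank 2.
The 2 values of 4 occupy positions 6–7 → each gets rank 6.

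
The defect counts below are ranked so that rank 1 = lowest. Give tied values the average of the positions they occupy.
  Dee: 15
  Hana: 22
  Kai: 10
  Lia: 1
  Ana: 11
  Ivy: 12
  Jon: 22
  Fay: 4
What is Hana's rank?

Sorted (ascending): 1, 4, 10, 11, 12, 15, 22, 22
The 2 values of 22 occupy positions 7–8 → average rank (7+8)/2 = 7.5.
Hana has value 22 → rank 7.5.

7.5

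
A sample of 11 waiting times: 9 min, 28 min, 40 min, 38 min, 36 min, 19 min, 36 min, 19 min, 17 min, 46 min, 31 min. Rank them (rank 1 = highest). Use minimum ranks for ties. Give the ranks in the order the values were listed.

11, 7, 2, 3, 4, 8, 4, 8, 10, 1, 6

Sorted (descending): 46, 40, 38, 36, 36, 31, 28, 19, 19, 17, 9
The 2 values of 36 occupy positions 4–5 → each gets rank 4.
The 2 values of 19 occupy positions 8–9 → each gets rank 8.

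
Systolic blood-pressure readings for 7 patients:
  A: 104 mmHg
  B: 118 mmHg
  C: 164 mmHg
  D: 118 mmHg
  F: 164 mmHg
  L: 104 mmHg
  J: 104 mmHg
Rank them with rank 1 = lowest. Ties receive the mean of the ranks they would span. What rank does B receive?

4.5

Sorted (ascending): 104, 104, 104, 118, 118, 164, 164
The 3 values of 104 occupy positions 1–3 → average rank 2.
The 2 values of 118 occupy positions 4–5 → average rank (4+5)/2 = 4.5.
The 2 values of 164 occupy positions 6–7 → average rank (6+7)/2 = 6.5.
B has value 118 mmHg → rank 4.5.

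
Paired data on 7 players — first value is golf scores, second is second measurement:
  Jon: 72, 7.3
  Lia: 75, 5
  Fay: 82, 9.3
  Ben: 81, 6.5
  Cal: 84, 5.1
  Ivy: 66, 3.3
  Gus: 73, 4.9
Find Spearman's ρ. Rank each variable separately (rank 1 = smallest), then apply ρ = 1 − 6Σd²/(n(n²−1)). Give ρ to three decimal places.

Ranks of variable 1: 2, 4, 6, 5, 7, 1, 3
Ranks of variable 2: 6, 3, 7, 5, 4, 1, 2
d = r₁ − r₂: -4, 1, -1, 0, 3, 0, 1
d²: 16, 1, 1, 0, 9, 0, 1; Σd² = 28
ρ = 1 − 6·28/(7·48) = 1 − 168/336 = 0.500

0.500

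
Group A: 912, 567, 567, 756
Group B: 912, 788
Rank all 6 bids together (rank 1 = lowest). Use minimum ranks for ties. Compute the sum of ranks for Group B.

Sorted (ascending): 567, 567, 756, 788, 912, 912
The 2 values of 567 occupy positions 1–2 → each gets rank 1.
The 2 values of 912 occupy positions 5–6 → each gets rank 5.
Group B values → pooled ranks: 912→5, 788→4
Rank sum = 5 + 4 = 9

9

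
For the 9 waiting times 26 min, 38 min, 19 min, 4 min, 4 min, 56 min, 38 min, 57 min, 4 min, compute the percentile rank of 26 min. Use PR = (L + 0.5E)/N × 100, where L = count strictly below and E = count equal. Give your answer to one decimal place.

N = 9.
Strictly below 26: 4. Equal to 26: 1.
PR = (4 + 0.5·1)/9 × 100 = 50.0

50.0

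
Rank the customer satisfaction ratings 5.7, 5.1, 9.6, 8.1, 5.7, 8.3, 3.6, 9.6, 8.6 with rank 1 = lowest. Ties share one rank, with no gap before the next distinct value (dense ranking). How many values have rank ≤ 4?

Sorted (ascending): 3.6, 5.1, 5.7, 5.7, 8.1, 8.3, 8.6, 9.6, 9.6
The 2 values of 5.7 share dense rank 3.
The 2 values of 9.6 share dense rank 7.
Remaining distinct values take the next consecutive integers.
Ranks ≤ 4: {1, 2, 3, 3, 4} → 5 values.

5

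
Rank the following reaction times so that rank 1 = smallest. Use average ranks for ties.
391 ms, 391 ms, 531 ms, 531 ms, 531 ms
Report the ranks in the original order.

1.5, 1.5, 4, 4, 4

Sorted (ascending): 391, 391, 531, 531, 531
The 2 values of 391 occupy positions 1–2 → average rank (1+2)/2 = 1.5.
The 3 values of 531 occupy positions 3–5 → average rank 4.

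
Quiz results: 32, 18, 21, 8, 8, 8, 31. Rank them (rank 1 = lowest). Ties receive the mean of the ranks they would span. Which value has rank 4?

18

Sorted (ascending): 8, 8, 8, 18, 21, 31, 32
The 3 values of 8 occupy positions 1–3 → average rank 2.
Rank 4 → value 18.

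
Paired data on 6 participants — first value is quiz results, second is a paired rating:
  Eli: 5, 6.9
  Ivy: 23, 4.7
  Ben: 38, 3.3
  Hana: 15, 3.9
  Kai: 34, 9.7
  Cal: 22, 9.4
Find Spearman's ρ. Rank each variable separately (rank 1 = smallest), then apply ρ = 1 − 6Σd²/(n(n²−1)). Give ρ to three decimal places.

Ranks of variable 1: 1, 4, 6, 2, 5, 3
Ranks of variable 2: 4, 3, 1, 2, 6, 5
d = r₁ − r₂: -3, 1, 5, 0, -1, -2
d²: 9, 1, 25, 0, 1, 4; Σd² = 40
ρ = 1 − 6·40/(6·35) = 1 − 240/210 = -0.143

-0.143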